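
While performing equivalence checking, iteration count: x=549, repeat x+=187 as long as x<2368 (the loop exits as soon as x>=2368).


Step 1: x goes from 549 toward 2368 by 187; the body runs while x<2368, so iterations = ceil((bound-start)/step)
Step 2: Distance=1819
Step 3: ceil(1819/187)=10

10


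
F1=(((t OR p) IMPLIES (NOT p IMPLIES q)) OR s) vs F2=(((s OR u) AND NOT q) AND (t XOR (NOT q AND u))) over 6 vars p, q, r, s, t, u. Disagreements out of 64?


F1 = (((t OR p) IMPLIES (NOT p IMPLIES q)) OR s)
F2 = (((s OR u) AND NOT q) AND (t XOR (NOT q AND u)))
Evaluate both on each of 64 rows (bits = p,q,r,s,t,u):
  row 0 [000000]: F1=1 F2=0 (differ) -> 1
  row 1 [000001]: F1=1 F2=1 -> 0
  row 2 [000010]: F1=0 F2=0 -> 0
  row 3 [000011]: F1=0 F2=0 -> 0
  row 4 [000100]: F1=1 F2=0 (differ) -> 1
  (every remaining row is evaluated the same way; all 64 results are listed next)
Full result column, 8 rows per line (p,q,r fixed per line; s,t,u runs 000..111 left to right):
  rows 0-7 [p,q,r=000]: 10001001  (ones: 3)
  rows 8-15 [p,q,r=001]: 10001001  (ones: 3)
  rows 16-23 [p,q,r=010]: 11111111  (ones: 8)
  rows 24-31 [p,q,r=011]: 11111111  (ones: 8)
  rows 32-39 [p,q,r=100]: 10111001  (ones: 5)
  rows 40-47 [p,q,r=101]: 10111001  (ones: 5)
  rows 48-55 [p,q,r=110]: 11111111  (ones: 8)
  rows 56-63 [p,q,r=111]: 11111111  (ones: 8)
Disagreements = 3+3+8+8+5+5+8+8 = 48

48


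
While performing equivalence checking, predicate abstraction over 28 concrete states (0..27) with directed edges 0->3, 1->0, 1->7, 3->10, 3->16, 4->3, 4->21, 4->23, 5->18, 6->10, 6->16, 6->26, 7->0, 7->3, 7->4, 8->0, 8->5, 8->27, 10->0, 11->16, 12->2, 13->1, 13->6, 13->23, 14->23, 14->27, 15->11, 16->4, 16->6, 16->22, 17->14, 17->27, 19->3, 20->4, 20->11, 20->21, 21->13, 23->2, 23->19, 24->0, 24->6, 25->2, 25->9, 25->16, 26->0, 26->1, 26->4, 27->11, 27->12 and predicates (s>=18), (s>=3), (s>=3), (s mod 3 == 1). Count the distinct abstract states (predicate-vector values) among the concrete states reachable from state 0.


BFS from 0:
Concrete reachable: {0, 1, 2, 3, 4, 6, 7, 10, 13, 16, 19, 21, 22, 23, 26}
Abstract via predicates (s>=18), (s>=3), (s>=3), (s mod 3 == 1):
  (0,0,0,0) <- {0, 2}
  (0,0,0,1) <- {1}
  (0,1,1,0) <- {3, 6}
  (0,1,1,1) <- {4, 7, 10, 13, 16}
  (1,1,1,0) <- {21, 23, 26}
  (1,1,1,1) <- {19, 22}
Distinct abstract states = 6

6


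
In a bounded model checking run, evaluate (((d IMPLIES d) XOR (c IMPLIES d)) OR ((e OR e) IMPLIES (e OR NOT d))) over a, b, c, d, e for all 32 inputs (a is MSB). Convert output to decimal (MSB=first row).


Formula: (((d IMPLIES d) XOR (c IMPLIES d)) OR ((e OR e) IMPLIES (e OR NOT d))) over a, b, c, d, e (32 rows)
Evaluate each row (bits = a,b,c,d,e, MSB first):
  row 0 [00000]: (((0 IMPLIES 0) XOR (0 IMPLIES 0)) OR ((0 OR 0) IMPLIES (0 OR NOT 0))) -> 1
  row 1 [00001]: (((0 IMPLIES 0) XOR (0 IMPLIES 0)) OR ((1 OR 1) IMPLIES (1 OR NOT 0))) -> 1
  row 2 [00010]: (((1 IMPLIES 1) XOR (0 IMPLIES 1)) OR ((0 OR 0) IMPLIES (0 OR NOT 1))) -> 1
  row 3 [00011]: (((1 IMPLIES 1) XOR (0 IMPLIES 1)) OR ((1 OR 1) IMPLIES (1 OR NOT 1))) -> 1
  row 4 [00100]: (((0 IMPLIES 0) XOR (1 IMPLIES 0)) OR ((0 OR 0) IMPLIES (0 OR NOT 0))) -> 1
  row 5 [00101]: (((0 IMPLIES 0) XOR (1 IMPLIES 0)) OR ((1 OR 1) IMPLIES (1 OR NOT 0))) -> 1
  row 6 [00110]: (((1 IMPLIES 1) XOR (1 IMPLIES 1)) OR ((0 OR 0) IMPLIES (0 OR NOT 1))) -> 1
  row 7 [00111]: (((1 IMPLIES 1) XOR (1 IMPLIES 1)) OR ((1 OR 1) IMPLIES (1 OR NOT 1))) -> 1
  row 8 [01000]: (((0 IMPLIES 0) XOR (0 IMPLIES 0)) OR ((0 OR 0) IMPLIES (0 OR NOT 0))) -> 1
  row 9 [01001]: (((0 IMPLIES 0) XOR (0 IMPLIES 0)) OR ((1 OR 1) IMPLIES (1 OR NOT 0))) -> 1
  row 10 [01010]: (((1 IMPLIES 1) XOR (0 IMPLIES 1)) OR ((0 OR 0) IMPLIES (0 OR NOT 1))) -> 1
  row 11 [01011]: (((1 IMPLIES 1) XOR (0 IMPLIES 1)) OR ((1 OR 1) IMPLIES (1 OR NOT 1))) -> 1
  row 12 [01100]: (((0 IMPLIES 0) XOR (1 IMPLIES 0)) OR ((0 OR 0) IMPLIES (0 OR NOT 0))) -> 1
  row 13 [01101]: (((0 IMPLIES 0) XOR (1 IMPLIES 0)) OR ((1 OR 1) IMPLIES (1 OR NOT 0))) -> 1
  row 14 [01110]: (((1 IMPLIES 1) XOR (1 IMPLIES 1)) OR ((0 OR 0) IMPLIES (0 OR NOT 1))) -> 1
  row 15 [01111]: (((1 IMPLIES 1) XOR (1 IMPLIES 1)) OR ((1 OR 1) IMPLIES (1 OR NOT 1))) -> 1
  row 16 [10000]: (((0 IMPLIES 0) XOR (0 IMPLIES 0)) OR ((0 OR 0) IMPLIES (0 OR NOT 0))) -> 1
  row 17 [10001]: (((0 IMPLIES 0) XOR (0 IMPLIES 0)) OR ((1 OR 1) IMPLIES (1 OR NOT 0))) -> 1
  row 18 [10010]: (((1 IMPLIES 1) XOR (0 IMPLIES 1)) OR ((0 OR 0) IMPLIES (0 OR NOT 1))) -> 1
  row 19 [10011]: (((1 IMPLIES 1) XOR (0 IMPLIES 1)) OR ((1 OR 1) IMPLIES (1 OR NOT 1))) -> 1
  row 20 [10100]: (((0 IMPLIES 0) XOR (1 IMPLIES 0)) OR ((0 OR 0) IMPLIES (0 OR NOT 0))) -> 1
  row 21 [10101]: (((0 IMPLIES 0) XOR (1 IMPLIES 0)) OR ((1 OR 1) IMPLIES (1 OR NOT 0))) -> 1
  row 22 [10110]: (((1 IMPLIES 1) XOR (1 IMPLIES 1)) OR ((0 OR 0) IMPLIES (0 OR NOT 1))) -> 1
  row 23 [10111]: (((1 IMPLIES 1) XOR (1 IMPLIES 1)) OR ((1 OR 1) IMPLIES (1 OR NOT 1))) -> 1
  row 24 [11000]: (((0 IMPLIES 0) XOR (0 IMPLIES 0)) OR ((0 OR 0) IMPLIES (0 OR NOT 0))) -> 1
  row 25 [11001]: (((0 IMPLIES 0) XOR (0 IMPLIES 0)) OR ((1 OR 1) IMPLIES (1 OR NOT 0))) -> 1
  row 26 [11010]: (((1 IMPLIES 1) XOR (0 IMPLIES 1)) OR ((0 OR 0) IMPLIES (0 OR NOT 1))) -> 1
  row 27 [11011]: (((1 IMPLIES 1) XOR (0 IMPLIES 1)) OR ((1 OR 1) IMPLIES (1 OR NOT 1))) -> 1
  row 28 [11100]: (((0 IMPLIES 0) XOR (1 IMPLIES 0)) OR ((0 OR 0) IMPLIES (0 OR NOT 0))) -> 1
  row 29 [11101]: (((0 IMPLIES 0) XOR (1 IMPLIES 0)) OR ((1 OR 1) IMPLIES (1 OR NOT 0))) -> 1
  row 30 [11110]: (((1 IMPLIES 1) XOR (1 IMPLIES 1)) OR ((0 OR 0) IMPLIES (0 OR NOT 1))) -> 1
  row 31 [11111]: (((1 IMPLIES 1) XOR (1 IMPLIES 1)) OR ((1 OR 1) IMPLIES (1 OR NOT 1))) -> 1
Full result column, 4 rows per line (a,b,c fixed per line; d,e runs 00..11 left to right):
  rows 0-3 [a,b,c=000]: 1111  = hex F
  rows 4-7 [a,b,c=001]: 1111  = hex F
  rows 8-11 [a,b,c=010]: 1111  = hex F
  rows 12-15 [a,b,c=011]: 1111  = hex F
  rows 16-19 [a,b,c=100]: 1111  = hex F
  rows 20-23 [a,b,c=101]: 1111  = hex F
  rows 24-27 [a,b,c=110]: 1111  = hex F
  rows 28-31 [a,b,c=111]: 1111  = hex F
Output column (row 0 .. row 31) = 11111111111111111111111111111111
Output column grouped in 4s = 1111 1111 1111 1111 1111 1111 1111 1111 = 0xFFFFFFFF
Convert to decimal digit by digit (value = value*16 + digit):
  F -> 15
  15*16 + 15 (F) = 255
  255*16 + 15 (F) = 4095
  4095*16 + 15 (F) = 65535
  65535*16 + 15 (F) = 1048575
  1048575*16 + 15 (F) = 16777215
  16777215*16 + 15 (F) = 268435455
  268435455*16 + 15 (F) = 4294967295
Decimal = 4294967295

4294967295


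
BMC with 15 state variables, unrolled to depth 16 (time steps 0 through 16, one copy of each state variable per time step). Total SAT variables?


BMC unrolls to depth k, creating one copy of each state var for steps 0..k.
Step count = 16 + 1 = 17 (steps 0 through 16)
Vars per step = 15
Total = 15 * 17 = 255

255


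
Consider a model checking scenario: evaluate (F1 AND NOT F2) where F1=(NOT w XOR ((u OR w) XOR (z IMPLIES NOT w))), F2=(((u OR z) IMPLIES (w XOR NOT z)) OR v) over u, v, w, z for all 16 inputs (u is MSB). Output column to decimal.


F1 = (NOT w XOR ((u OR w) XOR (z IMPLIES NOT w)))
F2 = (((u OR z) IMPLIES (w XOR NOT z)) OR v)
Counterexample to F1=>F2 is where F1=1 and F2=0.
Evaluate each row (bits = u,v,w,z, MSB first):
  row 0 [0000]: F1=0 F2=1 -> F1&~F2 -> 0
  row 1 [0001]: F1=0 F2=0 -> F1&~F2 -> 0
  row 2 [0010]: F1=0 F2=1 -> F1&~F2 -> 0
  row 3 [0011]: F1=1 F2=1 -> F1&~F2 -> 0
  row 4 [0100]: F1=0 F2=1 -> F1&~F2 -> 0
  row 5 [0101]: F1=0 F2=1 -> F1&~F2 -> 0
  row 6 [0110]: F1=0 F2=1 -> F1&~F2 -> 0
  row 7 [0111]: F1=1 F2=1 -> F1&~F2 -> 0
  row 8 [1000]: F1=1 F2=1 -> F1&~F2 -> 0
  row 9 [1001]: F1=1 F2=0 -> F1&~F2 -> 1
  row 10 [1010]: F1=0 F2=0 -> F1&~F2 -> 0
  row 11 [1011]: F1=1 F2=1 -> F1&~F2 -> 0
  row 12 [1100]: F1=1 F2=1 -> F1&~F2 -> 0
  row 13 [1101]: F1=1 F2=1 -> F1&~F2 -> 0
  row 14 [1110]: F1=0 F2=1 -> F1&~F2 -> 0
  row 15 [1111]: F1=1 F2=1 -> F1&~F2 -> 0
Full result column, 4 rows per line (u,v fixed per line; w,z runs 00..11 left to right):
  rows 0-3 [u,v=00]: 0000  = hex 0
  rows 4-7 [u,v=01]: 0000  = hex 0
  rows 8-11 [u,v=10]: 0100  = hex 4
  rows 12-15 [u,v=11]: 0000  = hex 0
Counterexample vector (row 0 .. row 15) = 0000000001000000
Output column grouped in 4s = 0000 0000 0100 0000 = 0x0040
Convert to decimal digit by digit (value = value*16 + digit):
  0 -> 0
  0*16 + 0 = 0
  0*16 + 4 = 4
  4*16 + 0 = 64
Decimal = 64

64


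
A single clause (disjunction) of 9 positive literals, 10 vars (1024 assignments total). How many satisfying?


Step 1: Total=2^10=1024
Step 2: Unsat when all 9 false: 2^1=2
Step 3: Sat=1024-2=1022

1022


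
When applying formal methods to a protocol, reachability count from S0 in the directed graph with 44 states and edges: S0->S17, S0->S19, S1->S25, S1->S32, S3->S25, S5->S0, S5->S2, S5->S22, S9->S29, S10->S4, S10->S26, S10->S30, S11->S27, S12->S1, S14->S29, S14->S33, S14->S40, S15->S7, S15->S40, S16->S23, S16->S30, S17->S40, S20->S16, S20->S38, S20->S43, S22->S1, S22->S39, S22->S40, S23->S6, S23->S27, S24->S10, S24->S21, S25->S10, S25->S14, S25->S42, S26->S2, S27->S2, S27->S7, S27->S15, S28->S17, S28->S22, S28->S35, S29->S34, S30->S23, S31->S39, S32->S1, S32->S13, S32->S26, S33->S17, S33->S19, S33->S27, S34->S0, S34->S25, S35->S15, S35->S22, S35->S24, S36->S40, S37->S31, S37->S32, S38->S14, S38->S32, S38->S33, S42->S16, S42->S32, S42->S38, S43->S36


BFS from S0:
  layer 0: {S0}
  layer 1: {S17, S19}
  layer 2: {S40}
Reachable set: {S0, S17, S19, S40}
Count = 4

4


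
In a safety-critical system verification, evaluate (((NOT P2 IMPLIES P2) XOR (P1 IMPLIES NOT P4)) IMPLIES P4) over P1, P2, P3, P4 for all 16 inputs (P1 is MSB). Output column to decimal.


Formula: (((NOT P2 IMPLIES P2) XOR (P1 IMPLIES NOT P4)) IMPLIES P4) over P1, P2, P3, P4 (16 rows)
Evaluate each row (bits = P1,P2,P3,P4, MSB first):
  row 0 [0000]: (((NOT 0 IMPLIES 0) XOR (0 IMPLIES NOT 0)) IMPLIES 0) -> 0
  row 1 [0001]: (((NOT 0 IMPLIES 0) XOR (0 IMPLIES NOT 1)) IMPLIES 1) -> 1
  row 2 [0010]: (((NOT 0 IMPLIES 0) XOR (0 IMPLIES NOT 0)) IMPLIES 0) -> 0
  row 3 [0011]: (((NOT 0 IMPLIES 0) XOR (0 IMPLIES NOT 1)) IMPLIES 1) -> 1
  row 4 [0100]: (((NOT 1 IMPLIES 1) XOR (0 IMPLIES NOT 0)) IMPLIES 0) -> 1
  row 5 [0101]: (((NOT 1 IMPLIES 1) XOR (0 IMPLIES NOT 1)) IMPLIES 1) -> 1
  row 6 [0110]: (((NOT 1 IMPLIES 1) XOR (0 IMPLIES NOT 0)) IMPLIES 0) -> 1
  row 7 [0111]: (((NOT 1 IMPLIES 1) XOR (0 IMPLIES NOT 1)) IMPLIES 1) -> 1
  row 8 [1000]: (((NOT 0 IMPLIES 0) XOR (1 IMPLIES NOT 0)) IMPLIES 0) -> 0
  row 9 [1001]: (((NOT 0 IMPLIES 0) XOR (1 IMPLIES NOT 1)) IMPLIES 1) -> 1
  row 10 [1010]: (((NOT 0 IMPLIES 0) XOR (1 IMPLIES NOT 0)) IMPLIES 0) -> 0
  row 11 [1011]: (((NOT 0 IMPLIES 0) XOR (1 IMPLIES NOT 1)) IMPLIES 1) -> 1
  row 12 [1100]: (((NOT 1 IMPLIES 1) XOR (1 IMPLIES NOT 0)) IMPLIES 0) -> 1
  row 13 [1101]: (((NOT 1 IMPLIES 1) XOR (1 IMPLIES NOT 1)) IMPLIES 1) -> 1
  row 14 [1110]: (((NOT 1 IMPLIES 1) XOR (1 IMPLIES NOT 0)) IMPLIES 0) -> 1
  row 15 [1111]: (((NOT 1 IMPLIES 1) XOR (1 IMPLIES NOT 1)) IMPLIES 1) -> 1
Full result column, 4 rows per line (P1,P2 fixed per line; P3,P4 runs 00..11 left to right):
  rows 0-3 [P1,P2=00]: 0101  = hex 5
  rows 4-7 [P1,P2=01]: 1111  = hex F
  rows 8-11 [P1,P2=10]: 0101  = hex 5
  rows 12-15 [P1,P2=11]: 1111  = hex F
Output column (row 0 .. row 15) = 0101111101011111
Output column grouped in 4s = 0101 1111 0101 1111 = 0x5F5F
Convert to decimal digit by digit (value = value*16 + digit):
  5 -> 5
  5*16 + 15 (F) = 95
  95*16 + 5 = 1525
  1525*16 + 15 (F) = 24415
Decimal = 24415

24415


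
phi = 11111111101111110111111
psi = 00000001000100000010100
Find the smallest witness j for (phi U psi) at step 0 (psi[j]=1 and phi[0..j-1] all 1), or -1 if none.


(phi U psi) at 0: need smallest j with psi[j]=1 and phi[i]=1 for all i in [0,j).
Scan from step 0:
  step 0: phi=1, psi=0 -> continue
  step 1: phi=1, psi=0 -> continue
  step 2: phi=1, psi=0 -> continue
  step 3: phi=1, psi=0 -> continue
  step 7: psi=1 and phi held for [0,7) -> witness found
Witness step = 7

7


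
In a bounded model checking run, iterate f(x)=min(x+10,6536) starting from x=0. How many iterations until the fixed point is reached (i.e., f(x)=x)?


Step 1: x=0, cap=6536, increment=10
Step 2: x grows by 10 each step until capped at 6536; fixed point is x=6536
Step 3: iterations = ceil(6536/10) = 654

654


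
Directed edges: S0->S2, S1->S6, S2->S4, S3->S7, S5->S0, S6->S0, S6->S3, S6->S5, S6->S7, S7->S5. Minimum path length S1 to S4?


BFS layer-by-layer from S1:
  dist 0: {S1}
  dist 1: {S6}
  dist 2: {S0, S3, S5, S7}
  dist 3: {S2}
  dist 4: {S4}
  -> S4 reached at distance 4
Shortest path length = 4

4


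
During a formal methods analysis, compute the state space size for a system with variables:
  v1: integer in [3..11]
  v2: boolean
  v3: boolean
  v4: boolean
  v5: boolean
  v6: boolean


State space = product of domain sizes of all variables.
Domain sizes:
  v1 (integer in [3..11]): 9
  v2 (boolean): 2
  v3 (boolean): 2
  v4 (boolean): 2
  v5 (boolean): 2
  v6 (boolean): 2
Product = 9 * 2 * 2 * 2 * 2 * 2 = 288

288


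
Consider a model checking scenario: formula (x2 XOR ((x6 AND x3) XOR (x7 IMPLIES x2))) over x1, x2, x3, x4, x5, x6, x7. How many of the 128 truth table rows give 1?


Formula: (x2 XOR ((x6 AND x3) XOR (x7 IMPLIES x2))) over 7 vars (128 rows)
Evaluate each row (x1, x2, x3, x4, x5, x6, x7 as bits, MSB first):
  row 0 [0000000]: (0 XOR ((0 AND 0) XOR (0 IMPLIES 0))) -> 1
  row 1 [0000001]: (0 XOR ((0 AND 0) XOR (1 IMPLIES 0))) -> 0
  row 2 [0000010]: (0 XOR ((1 AND 0) XOR (0 IMPLIES 0))) -> 1
  row 3 [0000011]: (0 XOR ((1 AND 0) XOR (1 IMPLIES 0))) -> 0
  row 4 [0000100]: (0 XOR ((0 AND 0) XOR (0 IMPLIES 0))) -> 1
  (every remaining row is evaluated the same way; all 128 results are listed next)
Full result column, 8 rows per line (x1,x2,x3,x4 fixed per line; x5,x6,x7 runs 000..111 left to right):
  rows 0-7 [x1,x2,x3,x4=0000]: 10101010  (ones: 4)
  rows 8-15 [x1,x2,x3,x4=0001]: 10101010  (ones: 4)
  rows 16-23 [x1,x2,x3,x4=0010]: 10011001  (ones: 4)
  rows 24-31 [x1,x2,x3,x4=0011]: 10011001  (ones: 4)
  rows 32-39 [x1,x2,x3,x4=0100]: 00000000  (ones: 0)
  rows 40-47 [x1,x2,x3,x4=0101]: 00000000  (ones: 0)
  rows 48-55 [x1,x2,x3,x4=0110]: 00110011  (ones: 4)
  rows 56-63 [x1,x2,x3,x4=0111]: 00110011  (ones: 4)
  rows 64-71 [x1,x2,x3,x4=1000]: 10101010  (ones: 4)
  rows 72-79 [x1,x2,x3,x4=1001]: 10101010  (ones: 4)
  rows 80-87 [x1,x2,x3,x4=1010]: 10011001  (ones: 4)
  rows 88-95 [x1,x2,x3,x4=1011]: 10011001  (ones: 4)
  rows 96-103 [x1,x2,x3,x4=1100]: 00000000  (ones: 0)
  rows 104-111 [x1,x2,x3,x4=1101]: 00000000  (ones: 0)
  rows 112-119 [x1,x2,x3,x4=1110]: 00110011  (ones: 4)
  rows 120-127 [x1,x2,x3,x4=1111]: 00110011  (ones: 4)
Count of 1-rows = 4+4+4+4+0+0+4+4+4+4+4+4+0+0+4+4 = 48

48


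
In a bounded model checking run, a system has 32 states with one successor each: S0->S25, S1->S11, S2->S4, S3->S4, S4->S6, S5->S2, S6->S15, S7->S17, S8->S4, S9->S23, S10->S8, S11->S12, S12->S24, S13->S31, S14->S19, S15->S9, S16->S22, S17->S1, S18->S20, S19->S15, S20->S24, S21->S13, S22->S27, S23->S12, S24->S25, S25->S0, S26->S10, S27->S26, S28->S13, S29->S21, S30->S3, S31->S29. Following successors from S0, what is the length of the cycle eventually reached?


Trace from S0 until a state repeats:
  S0 -> S25 -> S0
S0 first seen at step 0, revisited at step 2.
Cycle length = 2 - 0 = 2

2


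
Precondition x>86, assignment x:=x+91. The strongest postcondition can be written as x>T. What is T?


Formula: sp(P, x:=E) = exists old_x. (x = E[old_x/x]) AND P[old_x/x] (old_x is the value of x before the assignment; eliminate old_x by solving x = E[old_x/x] for old_x)
Step 1: Precondition P: x>86, i.e. old_x > 86
Step 2: Assignment gives x = old_x + 91, so old_x = x - 91
Step 3: Substitute into P: x - 91 > 86
Step 4: Simplify: x > 86+91 = 177

177


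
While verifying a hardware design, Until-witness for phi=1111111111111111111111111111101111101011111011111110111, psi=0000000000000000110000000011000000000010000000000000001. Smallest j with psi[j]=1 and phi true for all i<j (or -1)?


(phi U psi) at 0: need smallest j with psi[j]=1 and phi[i]=1 for all i in [0,j).
Scan from step 0:
  step 0: phi=1, psi=0 -> continue
  step 1: phi=1, psi=0 -> continue
  step 2: phi=1, psi=0 -> continue
  step 3: phi=1, psi=0 -> continue
  step 16: psi=1 and phi held for [0,16) -> witness found
Witness step = 16

16


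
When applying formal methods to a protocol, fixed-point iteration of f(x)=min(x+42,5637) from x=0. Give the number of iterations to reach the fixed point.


Step 1: x=0, cap=5637, increment=42
Step 2: x grows by 42 each step until capped at 5637; fixed point is x=5637
Step 3: iterations = ceil(5637/42) = 135

135


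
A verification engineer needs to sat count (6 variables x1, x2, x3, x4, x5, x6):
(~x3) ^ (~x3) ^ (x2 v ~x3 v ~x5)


CNF with 3 clauses over 6 vars (64 assignments).
An assignment satisfies CNF iff every clause has >=1 true literal.
Check each row (bits = x1,x2,x3,x4,x5,x6; clause T/F shown):
  row 0 [000000]: clauses=TTT -> 1
  row 1 [000001]: clauses=TTT -> 1
  row 2 [000010]: clauses=TTT -> 1
  row 3 [000011]: clauses=TTT -> 1
  row 4 [000100]: clauses=TTT -> 1
  (every remaining row is evaluated the same way; all 64 results are listed next)
Full result column, 8 rows per line (x1,x2,x3 fixed per line; x4,x5,x6 runs 000..111 left to right):
  rows 0-7 [x1,x2,x3=000]: 11111111  (ones: 8)
  rows 8-15 [x1,x2,x3=001]: 00000000  (ones: 0)
  rows 16-23 [x1,x2,x3=010]: 11111111  (ones: 8)
  rows 24-31 [x1,x2,x3=011]: 00000000  (ones: 0)
  rows 32-39 [x1,x2,x3=100]: 11111111  (ones: 8)
  rows 40-47 [x1,x2,x3=101]: 00000000  (ones: 0)
  rows 48-55 [x1,x2,x3=110]: 11111111  (ones: 8)
  rows 56-63 [x1,x2,x3=111]: 00000000  (ones: 0)
Satisfying assignments = 8+0+8+0+8+0+8+0 = 32

32


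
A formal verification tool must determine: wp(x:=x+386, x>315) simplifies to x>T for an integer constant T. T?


Formula: wp(x:=E, P) = P[E/x] (substitute E for x in postcondition)
Step 1: Postcondition: x>315
Step 2: Substitute x+386 for x: x+386>315
Step 3: Solve for x: x > 315-386 = -71

-71


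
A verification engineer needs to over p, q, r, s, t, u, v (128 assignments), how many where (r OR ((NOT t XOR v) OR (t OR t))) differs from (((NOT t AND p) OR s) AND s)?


F1 = (r OR ((NOT t XOR v) OR (t OR t)))
F2 = (((NOT t AND p) OR s) AND s)
Evaluate both on each of 128 rows (bits = p,q,r,s,t,u,v):
  row 0 [0000000]: F1=1 F2=0 (differ) -> 1
  row 1 [0000001]: F1=0 F2=0 -> 0
  row 2 [0000010]: F1=1 F2=0 (differ) -> 1
  row 3 [0000011]: F1=0 F2=0 -> 0
  row 4 [0000100]: F1=1 F2=0 (differ) -> 1
  (every remaining row is evaluated the same way; all 128 results are listed next)
Full result column, 8 rows per line (p,q,r,s fixed per line; t,u,v runs 000..111 left to right):
  rows 0-7 [p,q,r,s=0000]: 10101111  (ones: 6)
  rows 8-15 [p,q,r,s=0001]: 01010000  (ones: 2)
  rows 16-23 [p,q,r,s=0010]: 11111111  (ones: 8)
  rows 24-31 [p,q,r,s=0011]: 00000000  (ones: 0)
  rows 32-39 [p,q,r,s=0100]: 10101111  (ones: 6)
  rows 40-47 [p,q,r,s=0101]: 01010000  (ones: 2)
  rows 48-55 [p,q,r,s=0110]: 11111111  (ones: 8)
  rows 56-63 [p,q,r,s=0111]: 00000000  (ones: 0)
  rows 64-71 [p,q,r,s=1000]: 10101111  (ones: 6)
  rows 72-79 [p,q,r,s=1001]: 01010000  (ones: 2)
  rows 80-87 [p,q,r,s=1010]: 11111111  (ones: 8)
  rows 88-95 [p,q,r,s=1011]: 00000000  (ones: 0)
  rows 96-103 [p,q,r,s=1100]: 10101111  (ones: 6)
  rows 104-111 [p,q,r,s=1101]: 01010000  (ones: 2)
  rows 112-119 [p,q,r,s=1110]: 11111111  (ones: 8)
  rows 120-127 [p,q,r,s=1111]: 00000000  (ones: 0)
Disagreements = 6+2+8+0+6+2+8+0+6+2+8+0+6+2+8+0 = 64

64


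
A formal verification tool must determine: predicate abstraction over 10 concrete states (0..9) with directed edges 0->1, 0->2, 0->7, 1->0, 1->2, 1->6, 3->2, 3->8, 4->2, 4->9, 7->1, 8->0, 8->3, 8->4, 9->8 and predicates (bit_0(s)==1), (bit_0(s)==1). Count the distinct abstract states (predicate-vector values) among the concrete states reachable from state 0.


BFS from 0:
Concrete reachable: {0, 1, 2, 6, 7}
Abstract via predicates (bit_0(s)==1), (bit_0(s)==1):
  (0,0) <- {0, 2, 6}
  (1,1) <- {1, 7}
Distinct abstract states = 2

2


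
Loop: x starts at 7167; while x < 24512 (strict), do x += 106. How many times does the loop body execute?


Step 1: x goes from 7167 toward 24512 by 106; the body runs while x<24512, so iterations = ceil((bound-start)/step)
Step 2: Distance=17345
Step 3: ceil(17345/106)=164

164


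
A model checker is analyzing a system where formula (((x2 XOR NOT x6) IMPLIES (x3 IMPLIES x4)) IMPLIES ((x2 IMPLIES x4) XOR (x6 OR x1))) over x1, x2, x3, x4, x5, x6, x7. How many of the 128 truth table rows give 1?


Formula: (((x2 XOR NOT x6) IMPLIES (x3 IMPLIES x4)) IMPLIES ((x2 IMPLIES x4) XOR (x6 OR x1))) over 7 vars (128 rows)
Evaluate each row (x1, x2, x3, x4, x5, x6, x7 as bits, MSB first):
  row 0 [0000000]: (((0 XOR NOT 0) IMPLIES (0 IMPLIES 0)) IMPLIES ((0 IMPLIES 0) XOR (0 OR 0))) -> 1
  row 1 [0000001]: (((0 XOR NOT 0) IMPLIES (0 IMPLIES 0)) IMPLIES ((0 IMPLIES 0) XOR (0 OR 0))) -> 1
  row 2 [0000010]: (((0 XOR NOT 1) IMPLIES (0 IMPLIES 0)) IMPLIES ((0 IMPLIES 0) XOR (1 OR 0))) -> 0
  row 3 [0000011]: (((0 XOR NOT 1) IMPLIES (0 IMPLIES 0)) IMPLIES ((0 IMPLIES 0) XOR (1 OR 0))) -> 0
  row 4 [0000100]: (((0 XOR NOT 0) IMPLIES (0 IMPLIES 0)) IMPLIES ((0 IMPLIES 0) XOR (0 OR 0))) -> 1
  (every remaining row is evaluated the same way; all 128 results are listed next)
Full result column, 8 rows per line (x1,x2,x3,x4 fixed per line; x5,x6,x7 runs 000..111 left to right):
  rows 0-7 [x1,x2,x3,x4=0000]: 11001100  (ones: 4)
  rows 8-15 [x1,x2,x3,x4=0001]: 11001100  (ones: 4)
  rows 16-23 [x1,x2,x3,x4=0010]: 11001100  (ones: 4)
  rows 24-31 [x1,x2,x3,x4=0011]: 11001100  (ones: 4)
  rows 32-39 [x1,x2,x3,x4=0100]: 00110011  (ones: 4)
  rows 40-47 [x1,x2,x3,x4=0101]: 11001100  (ones: 4)
  rows 48-55 [x1,x2,x3,x4=0110]: 00110011  (ones: 4)
  rows 56-63 [x1,x2,x3,x4=0111]: 11001100  (ones: 4)
  rows 64-71 [x1,x2,x3,x4=1000]: 00000000  (ones: 0)
  rows 72-79 [x1,x2,x3,x4=1001]: 00000000  (ones: 0)
  rows 80-87 [x1,x2,x3,x4=1010]: 11001100  (ones: 4)
  rows 88-95 [x1,x2,x3,x4=1011]: 00000000  (ones: 0)
  rows 96-103 [x1,x2,x3,x4=1100]: 11111111  (ones: 8)
  rows 104-111 [x1,x2,x3,x4=1101]: 00000000  (ones: 0)
  rows 112-119 [x1,x2,x3,x4=1110]: 11111111  (ones: 8)
  rows 120-127 [x1,x2,x3,x4=1111]: 00000000  (ones: 0)
Count of 1-rows = 4+4+4+4+4+4+4+4+0+0+4+0+8+0+8+0 = 52

52


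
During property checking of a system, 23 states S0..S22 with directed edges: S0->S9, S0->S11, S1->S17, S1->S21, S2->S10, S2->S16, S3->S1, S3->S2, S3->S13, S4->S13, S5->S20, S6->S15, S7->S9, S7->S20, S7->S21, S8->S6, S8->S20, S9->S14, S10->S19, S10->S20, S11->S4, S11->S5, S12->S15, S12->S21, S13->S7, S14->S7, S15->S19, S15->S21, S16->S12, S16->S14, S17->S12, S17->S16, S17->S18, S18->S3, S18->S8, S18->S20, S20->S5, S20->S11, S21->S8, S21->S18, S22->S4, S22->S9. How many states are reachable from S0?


BFS from S0:
  layer 0: {S0}
  layer 1: {S9, S11}
  layer 2: {S4, S5, S14}
  layer 3: {S7, S13, S20}
  layer 4: {S21}
  layer 5: {S8, S18}
  layer 6: {S3, S6}
  layer 7: {S1, S2, S15}
  layer 8: {S10, S16, S17, S19}
  layer 9: {S12}
Reachable set: {S0, S1, S2, S3, S4, S5, S6, S7, S8, S9, S10, S11, S12, S13, S14, S15, S16, S17, S18, S19, S20, S21}
Count = 22

22


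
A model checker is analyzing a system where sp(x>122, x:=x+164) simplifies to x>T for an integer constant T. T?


Formula: sp(P, x:=E) = exists old_x. (x = E[old_x/x]) AND P[old_x/x] (old_x is the value of x before the assignment; eliminate old_x by solving x = E[old_x/x] for old_x)
Step 1: Precondition P: x>122, i.e. old_x > 122
Step 2: Assignment gives x = old_x + 164, so old_x = x - 164
Step 3: Substitute into P: x - 164 > 122
Step 4: Simplify: x > 122+164 = 286

286


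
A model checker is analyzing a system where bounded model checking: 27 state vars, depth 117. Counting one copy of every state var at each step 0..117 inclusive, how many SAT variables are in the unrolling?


BMC unrolls to depth k, creating one copy of each state var for steps 0..k.
Step count = 117 + 1 = 118 (steps 0 through 117)
Vars per step = 27
Total = 27 * 118 = 3186

3186


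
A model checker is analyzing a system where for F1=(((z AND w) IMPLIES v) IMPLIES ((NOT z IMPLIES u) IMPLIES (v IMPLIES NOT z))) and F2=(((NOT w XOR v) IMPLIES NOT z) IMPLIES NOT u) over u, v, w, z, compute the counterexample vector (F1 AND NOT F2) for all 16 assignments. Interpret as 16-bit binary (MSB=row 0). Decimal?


F1 = (((z AND w) IMPLIES v) IMPLIES ((NOT z IMPLIES u) IMPLIES (v IMPLIES NOT z)))
F2 = (((NOT w XOR v) IMPLIES NOT z) IMPLIES NOT u)
Counterexample to F1=>F2 is where F1=1 and F2=0.
Evaluate each row (bits = u,v,w,z, MSB first):
  row 0 [0000]: F1=1 F2=1 -> F1&~F2 -> 0
  row 1 [0001]: F1=1 F2=1 -> F1&~F2 -> 0
  row 2 [0010]: F1=1 F2=1 -> F1&~F2 -> 0
  row 3 [0011]: F1=1 F2=1 -> F1&~F2 -> 0
  row 4 [0100]: F1=1 F2=1 -> F1&~F2 -> 0
  row 5 [0101]: F1=0 F2=1 -> F1&~F2 -> 0
  row 6 [0110]: F1=1 F2=1 -> F1&~F2 -> 0
  row 7 [0111]: F1=0 F2=1 -> F1&~F2 -> 0
  row 8 [1000]: F1=1 F2=0 -> F1&~F2 -> 1
  row 9 [1001]: F1=1 F2=1 -> F1&~F2 -> 0
  row 10 [1010]: F1=1 F2=0 -> F1&~F2 -> 1
  row 11 [1011]: F1=1 F2=0 -> F1&~F2 -> 1
  row 12 [1100]: F1=1 F2=0 -> F1&~F2 -> 1
  row 13 [1101]: F1=0 F2=0 -> F1&~F2 -> 0
  row 14 [1110]: F1=1 F2=0 -> F1&~F2 -> 1
  row 15 [1111]: F1=0 F2=1 -> F1&~F2 -> 0
Full result column, 4 rows per line (u,v fixed per line; w,z runs 00..11 left to right):
  rows 0-3 [u,v=00]: 0000  = hex 0
  rows 4-7 [u,v=01]: 0000  = hex 0
  rows 8-11 [u,v=10]: 1011  = hex B
  rows 12-15 [u,v=11]: 1010  = hex A
Counterexample vector (row 0 .. row 15) = 0000000010111010
Output column grouped in 4s = 0000 0000 1011 1010 = 0x00BA
Convert to decimal digit by digit (value = value*16 + digit):
  0 -> 0
  0*16 + 0 = 0
  0*16 + 11 (B) = 11
  11*16 + 10 (A) = 186
Decimal = 186

186


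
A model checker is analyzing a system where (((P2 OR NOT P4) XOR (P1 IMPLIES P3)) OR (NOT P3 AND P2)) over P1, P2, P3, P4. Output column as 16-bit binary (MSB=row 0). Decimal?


Formula: (((P2 OR NOT P4) XOR (P1 IMPLIES P3)) OR (NOT P3 AND P2)) over P1, P2, P3, P4 (16 rows)
Evaluate each row (bits = P1,P2,P3,P4, MSB first):
  row 0 [0000]: (((0 OR NOT 0) XOR (0 IMPLIES 0)) OR (NOT 0 AND 0)) -> 0
  row 1 [0001]: (((0 OR NOT 1) XOR (0 IMPLIES 0)) OR (NOT 0 AND 0)) -> 1
  row 2 [0010]: (((0 OR NOT 0) XOR (0 IMPLIES 1)) OR (NOT 1 AND 0)) -> 0
  row 3 [0011]: (((0 OR NOT 1) XOR (0 IMPLIES 1)) OR (NOT 1 AND 0)) -> 1
  row 4 [0100]: (((1 OR NOT 0) XOR (0 IMPLIES 0)) OR (NOT 0 AND 1)) -> 1
  row 5 [0101]: (((1 OR NOT 1) XOR (0 IMPLIES 0)) OR (NOT 0 AND 1)) -> 1
  row 6 [0110]: (((1 OR NOT 0) XOR (0 IMPLIES 1)) OR (NOT 1 AND 1)) -> 0
  row 7 [0111]: (((1 OR NOT 1) XOR (0 IMPLIES 1)) OR (NOT 1 AND 1)) -> 0
  row 8 [1000]: (((0 OR NOT 0) XOR (1 IMPLIES 0)) OR (NOT 0 AND 0)) -> 1
  row 9 [1001]: (((0 OR NOT 1) XOR (1 IMPLIES 0)) OR (NOT 0 AND 0)) -> 0
  row 10 [1010]: (((0 OR NOT 0) XOR (1 IMPLIES 1)) OR (NOT 1 AND 0)) -> 0
  row 11 [1011]: (((0 OR NOT 1) XOR (1 IMPLIES 1)) OR (NOT 1 AND 0)) -> 1
  row 12 [1100]: (((1 OR NOT 0) XOR (1 IMPLIES 0)) OR (NOT 0 AND 1)) -> 1
  row 13 [1101]: (((1 OR NOT 1) XOR (1 IMPLIES 0)) OR (NOT 0 AND 1)) -> 1
  row 14 [1110]: (((1 OR NOT 0) XOR (1 IMPLIES 1)) OR (NOT 1 AND 1)) -> 0
  row 15 [1111]: (((1 OR NOT 1) XOR (1 IMPLIES 1)) OR (NOT 1 AND 1)) -> 0
Full result column, 4 rows per line (P1,P2 fixed per line; P3,P4 runs 00..11 left to right):
  rows 0-3 [P1,P2=00]: 0101  = hex 5
  rows 4-7 [P1,P2=01]: 1100  = hex C
  rows 8-11 [P1,P2=10]: 1001  = hex 9
  rows 12-15 [P1,P2=11]: 1100  = hex C
Output column (row 0 .. row 15) = 0101110010011100
Output column grouped in 4s = 0101 1100 1001 1100 = 0x5C9C
Convert to decimal digit by digit (value = value*16 + digit):
  5 -> 5
  5*16 + 12 (C) = 92
  92*16 + 9 = 1481
  1481*16 + 12 (C) = 23708
Decimal = 23708

23708


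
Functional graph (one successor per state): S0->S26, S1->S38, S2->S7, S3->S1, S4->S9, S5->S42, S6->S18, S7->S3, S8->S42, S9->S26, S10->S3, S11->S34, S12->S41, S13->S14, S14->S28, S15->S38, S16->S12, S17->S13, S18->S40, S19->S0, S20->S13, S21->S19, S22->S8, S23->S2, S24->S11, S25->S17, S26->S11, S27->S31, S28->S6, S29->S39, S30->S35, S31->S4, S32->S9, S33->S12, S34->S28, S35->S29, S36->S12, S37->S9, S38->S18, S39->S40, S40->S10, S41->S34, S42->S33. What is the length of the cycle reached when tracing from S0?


Trace from S0 until a state repeats:
  S0 -> S26 -> S11 -> S34 -> S28 -> S6 -> S18 -> S40 -> S10 -> S3 -> S1 -> S38 -> S18
S18 first seen at step 6, revisited at step 12.
Cycle length = 12 - 6 = 6

6


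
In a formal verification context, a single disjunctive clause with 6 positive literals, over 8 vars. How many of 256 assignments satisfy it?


Step 1: Total=2^8=256
Step 2: Unsat when all 6 false: 2^2=4
Step 3: Sat=256-4=252

252


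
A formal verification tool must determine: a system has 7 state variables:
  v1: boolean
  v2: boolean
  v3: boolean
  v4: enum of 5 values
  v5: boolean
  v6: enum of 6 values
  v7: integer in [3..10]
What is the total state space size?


State space = product of domain sizes of all variables.
Domain sizes:
  v1 (boolean): 2
  v2 (boolean): 2
  v3 (boolean): 2
  v4 (enum of 5 values): 5
  v5 (boolean): 2
  v6 (enum of 6 values): 6
  v7 (integer in [3..10]): 8
Product = 2 * 2 * 2 * 5 * 2 * 6 * 8 = 3840

3840


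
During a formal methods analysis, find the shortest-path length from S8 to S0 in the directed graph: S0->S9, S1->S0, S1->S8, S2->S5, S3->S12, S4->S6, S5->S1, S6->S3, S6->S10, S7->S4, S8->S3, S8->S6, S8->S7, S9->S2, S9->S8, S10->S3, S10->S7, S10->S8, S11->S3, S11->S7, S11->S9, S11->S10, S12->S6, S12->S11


BFS layer-by-layer from S8:
  dist 0: {S8}
  dist 1: {S3, S6, S7}
  dist 2: {S4, S10, S12}
  dist 3: {S11}
  dist 4: {S9}
  dist 5: {S2}
  dist 6: {S5}
  dist 7: {S1}
  dist 8: {S0}
  -> S0 reached at distance 8
Shortest path length = 8

8


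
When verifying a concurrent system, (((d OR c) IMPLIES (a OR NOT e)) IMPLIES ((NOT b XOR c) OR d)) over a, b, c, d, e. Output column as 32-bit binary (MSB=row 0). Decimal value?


Formula: (((d OR c) IMPLIES (a OR NOT e)) IMPLIES ((NOT b XOR c) OR d)) over a, b, c, d, e (32 rows)
Evaluate each row (bits = a,b,c,d,e, MSB first):
  row 0 [00000]: (((0 OR 0) IMPLIES (0 OR NOT 0)) IMPLIES ((NOT 0 XOR 0) OR 0)) -> 1
  row 1 [00001]: (((0 OR 0) IMPLIES (0 OR NOT 1)) IMPLIES ((NOT 0 XOR 0) OR 0)) -> 1
  row 2 [00010]: (((1 OR 0) IMPLIES (0 OR NOT 0)) IMPLIES ((NOT 0 XOR 0) OR 1)) -> 1
  row 3 [00011]: (((1 OR 0) IMPLIES (0 OR NOT 1)) IMPLIES ((NOT 0 XOR 0) OR 1)) -> 1
  row 4 [00100]: (((0 OR 1) IMPLIES (0 OR NOT 0)) IMPLIES ((NOT 0 XOR 1) OR 0)) -> 0
  row 5 [00101]: (((0 OR 1) IMPLIES (0 OR NOT 1)) IMPLIES ((NOT 0 XOR 1) OR 0)) -> 1
  row 6 [00110]: (((1 OR 1) IMPLIES (0 OR NOT 0)) IMPLIES ((NOT 0 XOR 1) OR 1)) -> 1
  row 7 [00111]: (((1 OR 1) IMPLIES (0 OR NOT 1)) IMPLIES ((NOT 0 XOR 1) OR 1)) -> 1
  row 8 [01000]: (((0 OR 0) IMPLIES (0 OR NOT 0)) IMPLIES ((NOT 1 XOR 0) OR 0)) -> 0
  row 9 [01001]: (((0 OR 0) IMPLIES (0 OR NOT 1)) IMPLIES ((NOT 1 XOR 0) OR 0)) -> 0
  row 10 [01010]: (((1 OR 0) IMPLIES (0 OR NOT 0)) IMPLIES ((NOT 1 XOR 0) OR 1)) -> 1
  row 11 [01011]: (((1 OR 0) IMPLIES (0 OR NOT 1)) IMPLIES ((NOT 1 XOR 0) OR 1)) -> 1
  row 12 [01100]: (((0 OR 1) IMPLIES (0 OR NOT 0)) IMPLIES ((NOT 1 XOR 1) OR 0)) -> 1
  row 13 [01101]: (((0 OR 1) IMPLIES (0 OR NOT 1)) IMPLIES ((NOT 1 XOR 1) OR 0)) -> 1
  row 14 [01110]: (((1 OR 1) IMPLIES (0 OR NOT 0)) IMPLIES ((NOT 1 XOR 1) OR 1)) -> 1
  row 15 [01111]: (((1 OR 1) IMPLIES (0 OR NOT 1)) IMPLIES ((NOT 1 XOR 1) OR 1)) -> 1
  row 16 [10000]: (((0 OR 0) IMPLIES (1 OR NOT 0)) IMPLIES ((NOT 0 XOR 0) OR 0)) -> 1
  row 17 [10001]: (((0 OR 0) IMPLIES (1 OR NOT 1)) IMPLIES ((NOT 0 XOR 0) OR 0)) -> 1
  row 18 [10010]: (((1 OR 0) IMPLIES (1 OR NOT 0)) IMPLIES ((NOT 0 XOR 0) OR 1)) -> 1
  row 19 [10011]: (((1 OR 0) IMPLIES (1 OR NOT 1)) IMPLIES ((NOT 0 XOR 0) OR 1)) -> 1
  row 20 [10100]: (((0 OR 1) IMPLIES (1 OR NOT 0)) IMPLIES ((NOT 0 XOR 1) OR 0)) -> 0
  row 21 [10101]: (((0 OR 1) IMPLIES (1 OR NOT 1)) IMPLIES ((NOT 0 XOR 1) OR 0)) -> 0
  row 22 [10110]: (((1 OR 1) IMPLIES (1 OR NOT 0)) IMPLIES ((NOT 0 XOR 1) OR 1)) -> 1
  row 23 [10111]: (((1 OR 1) IMPLIES (1 OR NOT 1)) IMPLIES ((NOT 0 XOR 1) OR 1)) -> 1
  row 24 [11000]: (((0 OR 0) IMPLIES (1 OR NOT 0)) IMPLIES ((NOT 1 XOR 0) OR 0)) -> 0
  row 25 [11001]: (((0 OR 0) IMPLIES (1 OR NOT 1)) IMPLIES ((NOT 1 XOR 0) OR 0)) -> 0
  row 26 [11010]: (((1 OR 0) IMPLIES (1 OR NOT 0)) IMPLIES ((NOT 1 XOR 0) OR 1)) -> 1
  row 27 [11011]: (((1 OR 0) IMPLIES (1 OR NOT 1)) IMPLIES ((NOT 1 XOR 0) OR 1)) -> 1
  row 28 [11100]: (((0 OR 1) IMPLIES (1 OR NOT 0)) IMPLIES ((NOT 1 XOR 1) OR 0)) -> 1
  row 29 [11101]: (((0 OR 1) IMPLIES (1 OR NOT 1)) IMPLIES ((NOT 1 XOR 1) OR 0)) -> 1
  row 30 [11110]: (((1 OR 1) IMPLIES (1 OR NOT 0)) IMPLIES ((NOT 1 XOR 1) OR 1)) -> 1
  row 31 [11111]: (((1 OR 1) IMPLIES (1 OR NOT 1)) IMPLIES ((NOT 1 XOR 1) OR 1)) -> 1
Full result column, 4 rows per line (a,b,c fixed per line; d,e runs 00..11 left to right):
  rows 0-3 [a,b,c=000]: 1111  = hex F
  rows 4-7 [a,b,c=001]: 0111  = hex 7
  rows 8-11 [a,b,c=010]: 0011  = hex 3
  rows 12-15 [a,b,c=011]: 1111  = hex F
  rows 16-19 [a,b,c=100]: 1111  = hex F
  rows 20-23 [a,b,c=101]: 0011  = hex 3
  rows 24-27 [a,b,c=110]: 0011  = hex 3
  rows 28-31 [a,b,c=111]: 1111  = hex F
Output column (row 0 .. row 31) = 11110111001111111111001100111111
Output column grouped in 4s = 1111 0111 0011 1111 1111 0011 0011 1111 = 0xF73FF33F
Convert to decimal digit by digit (value = value*16 + digit):
  F -> 15
  15*16 + 7 = 247
  247*16 + 3 = 3955
  3955*16 + 15 (F) = 63295
  63295*16 + 15 (F) = 1012735
  1012735*16 + 3 = 16203763
  16203763*16 + 3 = 259260211
  259260211*16 + 15 (F) = 4148163391
Decimal = 4148163391

4148163391


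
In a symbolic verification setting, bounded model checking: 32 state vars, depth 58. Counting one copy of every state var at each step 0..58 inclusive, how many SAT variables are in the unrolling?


BMC unrolls to depth k, creating one copy of each state var for steps 0..k.
Step count = 58 + 1 = 59 (steps 0 through 58)
Vars per step = 32
Total = 32 * 59 = 1888

1888


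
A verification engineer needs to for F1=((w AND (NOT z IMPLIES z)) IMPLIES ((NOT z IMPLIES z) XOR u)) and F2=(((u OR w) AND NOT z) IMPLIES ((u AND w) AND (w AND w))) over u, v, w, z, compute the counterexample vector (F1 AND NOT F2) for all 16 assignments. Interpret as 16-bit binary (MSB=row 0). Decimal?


F1 = ((w AND (NOT z IMPLIES z)) IMPLIES ((NOT z IMPLIES z) XOR u))
F2 = (((u OR w) AND NOT z) IMPLIES ((u AND w) AND (w AND w)))
Counterexample to F1=>F2 is where F1=1 and F2=0.
Evaluate each row (bits = u,v,w,z, MSB first):
  row 0 [0000]: F1=1 F2=1 -> F1&~F2 -> 0
  row 1 [0001]: F1=1 F2=1 -> F1&~F2 -> 0
  row 2 [0010]: F1=1 F2=0 -> F1&~F2 -> 1
  row 3 [0011]: F1=1 F2=1 -> F1&~F2 -> 0
  row 4 [0100]: F1=1 F2=1 -> F1&~F2 -> 0
  row 5 [0101]: F1=1 F2=1 -> F1&~F2 -> 0
  row 6 [0110]: F1=1 F2=0 -> F1&~F2 -> 1
  row 7 [0111]: F1=1 F2=1 -> F1&~F2 -> 0
  row 8 [1000]: F1=1 F2=0 -> F1&~F2 -> 1
  row 9 [1001]: F1=1 F2=1 -> F1&~F2 -> 0
  row 10 [1010]: F1=1 F2=1 -> F1&~F2 -> 0
  row 11 [1011]: F1=0 F2=1 -> F1&~F2 -> 0
  row 12 [1100]: F1=1 F2=0 -> F1&~F2 -> 1
  row 13 [1101]: F1=1 F2=1 -> F1&~F2 -> 0
  row 14 [1110]: F1=1 F2=1 -> F1&~F2 -> 0
  row 15 [1111]: F1=0 F2=1 -> F1&~F2 -> 0
Full result column, 4 rows per line (u,v fixed per line; w,z runs 00..11 left to right):
  rows 0-3 [u,v=00]: 0010  = hex 2
  rows 4-7 [u,v=01]: 0010  = hex 2
  rows 8-11 [u,v=10]: 1000  = hex 8
  rows 12-15 [u,v=11]: 1000  = hex 8
Counterexample vector (row 0 .. row 15) = 0010001010001000
Output column grouped in 4s = 0010 0010 1000 1000 = 0x2288
Convert to decimal digit by digit (value = value*16 + digit):
  2 -> 2
  2*16 + 2 = 34
  34*16 + 8 = 552
  552*16 + 8 = 8840
Decimal = 8840

8840


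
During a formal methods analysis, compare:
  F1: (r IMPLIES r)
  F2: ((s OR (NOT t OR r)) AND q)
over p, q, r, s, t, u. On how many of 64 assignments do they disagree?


F1 = (r IMPLIES r)
F2 = ((s OR (NOT t OR r)) AND q)
Evaluate both on each of 64 rows (bits = p,q,r,s,t,u):
  row 0 [000000]: F1=1 F2=0 (differ) -> 1
  row 1 [000001]: F1=1 F2=0 (differ) -> 1
  row 2 [000010]: F1=1 F2=0 (differ) -> 1
  row 3 [000011]: F1=1 F2=0 (differ) -> 1
  row 4 [000100]: F1=1 F2=0 (differ) -> 1
  (every remaining row is evaluated the same way; all 64 results are listed next)
Full result column, 8 rows per line (p,q,r fixed per line; s,t,u runs 000..111 left to right):
  rows 0-7 [p,q,r=000]: 11111111  (ones: 8)
  rows 8-15 [p,q,r=001]: 11111111  (ones: 8)
  rows 16-23 [p,q,r=010]: 00110000  (ones: 2)
  rows 24-31 [p,q,r=011]: 00000000  (ones: 0)
  rows 32-39 [p,q,r=100]: 11111111  (ones: 8)
  rows 40-47 [p,q,r=101]: 11111111  (ones: 8)
  rows 48-55 [p,q,r=110]: 00110000  (ones: 2)
  rows 56-63 [p,q,r=111]: 00000000  (ones: 0)
Disagreements = 8+8+2+0+8+8+2+0 = 36

36


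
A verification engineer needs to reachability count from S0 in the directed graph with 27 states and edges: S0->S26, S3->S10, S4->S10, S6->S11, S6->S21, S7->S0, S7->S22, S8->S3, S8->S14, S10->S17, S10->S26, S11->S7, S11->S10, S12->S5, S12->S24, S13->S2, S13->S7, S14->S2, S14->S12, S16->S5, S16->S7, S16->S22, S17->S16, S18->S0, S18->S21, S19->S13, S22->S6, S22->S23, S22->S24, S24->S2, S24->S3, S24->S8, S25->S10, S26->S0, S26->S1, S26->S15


BFS from S0:
  layer 0: {S0}
  layer 1: {S26}
  layer 2: {S1, S15}
Reachable set: {S0, S1, S15, S26}
Count = 4

4


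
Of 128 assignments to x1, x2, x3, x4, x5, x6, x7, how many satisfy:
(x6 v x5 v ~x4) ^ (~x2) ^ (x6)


CNF with 3 clauses over 7 vars (128 assignments).
An assignment satisfies CNF iff every clause has >=1 true literal.
Check each row (bits = x1,x2,x3,x4,x5,x6,x7; clause T/F shown):
  row 0 [0000000]: clauses=TTF -> 0
  row 1 [0000001]: clauses=TTF -> 0
  row 2 [0000010]: clauses=TTT -> 1
  row 3 [0000011]: clauses=TTT -> 1
  row 4 [0000100]: clauses=TTF -> 0
  (every remaining row is evaluated the same way; all 128 results are listed next)
Full result column, 8 rows per line (x1,x2,x3,x4 fixed per line; x5,x6,x7 runs 000..111 left to right):
  rows 0-7 [x1,x2,x3,x4=0000]: 00110011  (ones: 4)
  rows 8-15 [x1,x2,x3,x4=0001]: 00110011  (ones: 4)
  rows 16-23 [x1,x2,x3,x4=0010]: 00110011  (ones: 4)
  rows 24-31 [x1,x2,x3,x4=0011]: 00110011  (ones: 4)
  rows 32-39 [x1,x2,x3,x4=0100]: 00000000  (ones: 0)
  rows 40-47 [x1,x2,x3,x4=0101]: 00000000  (ones: 0)
  rows 48-55 [x1,x2,x3,x4=0110]: 00000000  (ones: 0)
  rows 56-63 [x1,x2,x3,x4=0111]: 00000000  (ones: 0)
  rows 64-71 [x1,x2,x3,x4=1000]: 00110011  (ones: 4)
  rows 72-79 [x1,x2,x3,x4=1001]: 00110011  (ones: 4)
  rows 80-87 [x1,x2,x3,x4=1010]: 00110011  (ones: 4)
  rows 88-95 [x1,x2,x3,x4=1011]: 00110011  (ones: 4)
  rows 96-103 [x1,x2,x3,x4=1100]: 00000000  (ones: 0)
  rows 104-111 [x1,x2,x3,x4=1101]: 00000000  (ones: 0)
  rows 112-119 [x1,x2,x3,x4=1110]: 00000000  (ones: 0)
  rows 120-127 [x1,x2,x3,x4=1111]: 00000000  (ones: 0)
Satisfying assignments = 4+4+4+4+0+0+0+0+4+4+4+4+0+0+0+0 = 32

32


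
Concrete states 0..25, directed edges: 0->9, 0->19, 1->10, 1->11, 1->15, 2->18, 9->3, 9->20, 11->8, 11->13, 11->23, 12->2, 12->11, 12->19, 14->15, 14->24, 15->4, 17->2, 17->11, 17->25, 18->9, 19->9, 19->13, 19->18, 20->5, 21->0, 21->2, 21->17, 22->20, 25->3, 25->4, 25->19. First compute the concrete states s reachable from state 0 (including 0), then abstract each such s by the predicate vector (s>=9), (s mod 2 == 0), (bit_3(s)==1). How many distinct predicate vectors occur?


BFS from 0:
Concrete reachable: {0, 3, 5, 9, 13, 18, 19, 20}
Abstract via predicates (s>=9), (s mod 2 == 0), (bit_3(s)==1):
  (0,0,0) <- {3, 5}
  (0,1,0) <- {0}
  (1,0,0) <- {19}
  (1,0,1) <- {9, 13}
  (1,1,0) <- {18, 20}
Distinct abstract states = 5

5


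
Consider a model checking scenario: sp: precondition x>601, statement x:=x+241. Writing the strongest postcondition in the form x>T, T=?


Formula: sp(P, x:=E) = exists old_x. (x = E[old_x/x]) AND P[old_x/x] (old_x is the value of x before the assignment; eliminate old_x by solving x = E[old_x/x] for old_x)
Step 1: Precondition P: x>601, i.e. old_x > 601
Step 2: Assignment gives x = old_x + 241, so old_x = x - 241
Step 3: Substitute into P: x - 241 > 601
Step 4: Simplify: x > 601+241 = 842

842
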